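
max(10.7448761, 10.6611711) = 10.7448761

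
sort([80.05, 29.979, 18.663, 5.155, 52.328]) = [5.155, 18.663, 29.979, 52.328, 80.05]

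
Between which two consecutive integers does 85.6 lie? 85 and 86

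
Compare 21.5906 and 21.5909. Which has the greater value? 21.5909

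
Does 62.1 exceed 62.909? No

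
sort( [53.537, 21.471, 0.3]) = [0.3, 21.471, 53.537]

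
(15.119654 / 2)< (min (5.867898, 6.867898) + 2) True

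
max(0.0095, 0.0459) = 0.0459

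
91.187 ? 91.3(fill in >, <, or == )<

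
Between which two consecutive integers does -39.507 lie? -40 and -39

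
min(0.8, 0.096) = 0.096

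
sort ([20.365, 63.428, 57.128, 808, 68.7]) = [20.365, 57.128, 63.428, 68.7, 808]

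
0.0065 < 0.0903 True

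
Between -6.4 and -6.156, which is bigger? -6.156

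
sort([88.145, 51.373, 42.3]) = [42.3, 51.373, 88.145]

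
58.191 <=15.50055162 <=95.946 False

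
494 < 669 True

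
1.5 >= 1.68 False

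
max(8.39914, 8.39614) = 8.39914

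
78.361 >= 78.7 False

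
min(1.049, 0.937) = 0.937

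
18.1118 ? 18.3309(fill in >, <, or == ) <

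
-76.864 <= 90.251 True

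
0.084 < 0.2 True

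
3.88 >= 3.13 True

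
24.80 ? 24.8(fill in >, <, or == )==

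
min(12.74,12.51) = 12.51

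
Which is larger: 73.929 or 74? 74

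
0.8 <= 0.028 False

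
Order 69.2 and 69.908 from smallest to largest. 69.2, 69.908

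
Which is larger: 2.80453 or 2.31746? 2.80453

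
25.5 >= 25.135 True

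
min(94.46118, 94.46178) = 94.46118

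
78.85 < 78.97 True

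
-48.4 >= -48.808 True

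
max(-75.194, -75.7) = -75.194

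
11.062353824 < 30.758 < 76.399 True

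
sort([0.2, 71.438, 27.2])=[0.2, 27.2, 71.438]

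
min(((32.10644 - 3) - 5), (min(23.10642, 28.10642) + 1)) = 24.10642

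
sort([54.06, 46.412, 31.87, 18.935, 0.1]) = [0.1, 18.935, 31.87, 46.412, 54.06]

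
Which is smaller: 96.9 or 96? 96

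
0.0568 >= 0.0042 True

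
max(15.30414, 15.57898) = 15.57898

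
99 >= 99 True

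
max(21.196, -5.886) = 21.196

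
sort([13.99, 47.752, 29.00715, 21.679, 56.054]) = [13.99, 21.679, 29.00715, 47.752, 56.054]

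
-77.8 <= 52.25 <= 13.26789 False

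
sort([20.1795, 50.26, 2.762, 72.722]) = [2.762, 20.1795, 50.26, 72.722]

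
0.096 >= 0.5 False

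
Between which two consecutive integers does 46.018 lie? 46 and 47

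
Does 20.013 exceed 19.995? Yes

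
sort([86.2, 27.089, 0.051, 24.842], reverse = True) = [86.2, 27.089, 24.842, 0.051]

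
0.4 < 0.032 False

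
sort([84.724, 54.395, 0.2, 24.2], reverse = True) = [84.724, 54.395, 24.2, 0.2]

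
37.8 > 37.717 True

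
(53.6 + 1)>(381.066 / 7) True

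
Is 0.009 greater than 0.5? No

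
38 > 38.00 False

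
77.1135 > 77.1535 False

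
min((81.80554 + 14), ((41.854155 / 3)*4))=55.80554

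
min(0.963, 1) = 0.963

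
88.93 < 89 True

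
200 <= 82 False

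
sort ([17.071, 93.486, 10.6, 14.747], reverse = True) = [93.486, 17.071, 14.747, 10.6]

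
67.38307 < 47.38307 False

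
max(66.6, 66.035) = 66.6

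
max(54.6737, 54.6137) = 54.6737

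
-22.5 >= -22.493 False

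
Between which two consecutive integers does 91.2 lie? 91 and 92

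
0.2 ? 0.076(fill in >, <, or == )>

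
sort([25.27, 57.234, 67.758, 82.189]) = [25.27, 57.234, 67.758, 82.189]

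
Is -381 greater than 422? No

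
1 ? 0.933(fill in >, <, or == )>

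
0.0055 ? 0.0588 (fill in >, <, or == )<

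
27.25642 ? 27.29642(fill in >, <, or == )<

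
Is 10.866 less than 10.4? No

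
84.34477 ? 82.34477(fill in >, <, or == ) >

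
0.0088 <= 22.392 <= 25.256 True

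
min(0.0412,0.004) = 0.004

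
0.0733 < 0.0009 False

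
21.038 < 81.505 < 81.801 True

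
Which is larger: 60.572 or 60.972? 60.972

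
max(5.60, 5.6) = 5.6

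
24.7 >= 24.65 True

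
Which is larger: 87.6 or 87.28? 87.6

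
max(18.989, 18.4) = 18.989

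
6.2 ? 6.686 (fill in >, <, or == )<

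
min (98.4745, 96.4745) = 96.4745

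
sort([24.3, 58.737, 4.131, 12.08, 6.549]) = [4.131, 6.549, 12.08, 24.3, 58.737]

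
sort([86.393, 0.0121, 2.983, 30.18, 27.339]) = [0.0121, 2.983, 27.339, 30.18, 86.393]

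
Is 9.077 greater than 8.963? Yes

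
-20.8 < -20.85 False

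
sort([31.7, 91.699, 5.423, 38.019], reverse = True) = [91.699, 38.019, 31.7, 5.423]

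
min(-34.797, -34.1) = -34.797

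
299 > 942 False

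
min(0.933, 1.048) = 0.933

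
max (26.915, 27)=27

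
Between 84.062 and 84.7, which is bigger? 84.7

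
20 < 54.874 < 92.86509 True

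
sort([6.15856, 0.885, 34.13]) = [0.885, 6.15856, 34.13]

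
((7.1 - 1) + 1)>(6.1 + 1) False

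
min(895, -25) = -25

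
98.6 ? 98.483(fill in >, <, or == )>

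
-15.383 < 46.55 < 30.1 False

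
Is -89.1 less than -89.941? No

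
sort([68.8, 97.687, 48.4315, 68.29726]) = [48.4315, 68.29726, 68.8, 97.687]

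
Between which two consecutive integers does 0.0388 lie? 0 and 1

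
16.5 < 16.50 False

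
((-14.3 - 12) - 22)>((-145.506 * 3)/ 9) True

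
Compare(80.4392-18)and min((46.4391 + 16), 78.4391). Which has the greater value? (80.4392-18)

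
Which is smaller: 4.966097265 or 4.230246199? 4.230246199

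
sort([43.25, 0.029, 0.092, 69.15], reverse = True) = [69.15, 43.25, 0.092, 0.029]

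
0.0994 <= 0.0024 False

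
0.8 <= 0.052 False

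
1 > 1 False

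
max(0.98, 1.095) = 1.095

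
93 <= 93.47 True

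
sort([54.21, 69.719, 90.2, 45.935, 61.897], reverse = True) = [90.2, 69.719, 61.897, 54.21, 45.935]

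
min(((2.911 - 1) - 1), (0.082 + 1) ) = 0.911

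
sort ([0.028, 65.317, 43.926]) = [0.028, 43.926, 65.317]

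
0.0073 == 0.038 False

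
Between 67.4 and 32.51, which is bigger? 67.4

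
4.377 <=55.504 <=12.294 False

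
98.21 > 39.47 True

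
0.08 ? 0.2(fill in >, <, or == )<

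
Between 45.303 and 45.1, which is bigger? 45.303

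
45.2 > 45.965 False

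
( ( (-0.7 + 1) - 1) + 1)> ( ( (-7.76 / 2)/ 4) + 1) True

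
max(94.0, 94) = 94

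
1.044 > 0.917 True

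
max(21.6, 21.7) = 21.7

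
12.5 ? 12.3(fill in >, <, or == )>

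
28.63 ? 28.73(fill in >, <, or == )<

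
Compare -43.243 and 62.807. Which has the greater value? 62.807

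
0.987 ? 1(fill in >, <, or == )<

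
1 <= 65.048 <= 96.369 True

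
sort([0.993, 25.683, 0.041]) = [0.041, 0.993, 25.683]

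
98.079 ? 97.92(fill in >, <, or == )>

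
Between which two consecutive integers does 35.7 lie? 35 and 36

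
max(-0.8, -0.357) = -0.357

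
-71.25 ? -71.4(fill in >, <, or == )>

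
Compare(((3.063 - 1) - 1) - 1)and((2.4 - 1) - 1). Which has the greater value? ((2.4 - 1) - 1)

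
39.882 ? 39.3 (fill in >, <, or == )>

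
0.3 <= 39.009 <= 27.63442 False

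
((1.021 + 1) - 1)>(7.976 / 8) True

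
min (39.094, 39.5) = 39.094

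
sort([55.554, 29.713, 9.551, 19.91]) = [9.551, 19.91, 29.713, 55.554]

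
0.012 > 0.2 False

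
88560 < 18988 False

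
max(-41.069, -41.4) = -41.069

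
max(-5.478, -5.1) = -5.1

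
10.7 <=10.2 False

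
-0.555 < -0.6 False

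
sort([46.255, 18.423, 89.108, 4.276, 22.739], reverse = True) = [89.108, 46.255, 22.739, 18.423, 4.276]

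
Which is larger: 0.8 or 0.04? 0.8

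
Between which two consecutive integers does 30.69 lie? 30 and 31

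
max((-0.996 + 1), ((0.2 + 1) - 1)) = 0.2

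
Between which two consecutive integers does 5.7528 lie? 5 and 6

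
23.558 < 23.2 False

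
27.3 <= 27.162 False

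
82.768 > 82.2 True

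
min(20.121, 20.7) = 20.121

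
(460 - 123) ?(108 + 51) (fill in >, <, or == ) >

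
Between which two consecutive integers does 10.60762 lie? 10 and 11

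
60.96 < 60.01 False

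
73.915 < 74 True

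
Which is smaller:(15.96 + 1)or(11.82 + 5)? (11.82 + 5)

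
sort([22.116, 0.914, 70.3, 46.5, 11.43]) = [0.914, 11.43, 22.116, 46.5, 70.3]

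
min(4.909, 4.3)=4.3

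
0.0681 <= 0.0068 False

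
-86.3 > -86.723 True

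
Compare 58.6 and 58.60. They are equal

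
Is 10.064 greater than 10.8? No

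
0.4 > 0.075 True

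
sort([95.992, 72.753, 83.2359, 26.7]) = [26.7, 72.753, 83.2359, 95.992]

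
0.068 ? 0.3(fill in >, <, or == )<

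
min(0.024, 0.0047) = 0.0047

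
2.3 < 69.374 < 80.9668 True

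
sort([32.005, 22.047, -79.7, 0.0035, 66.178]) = [-79.7, 0.0035, 22.047, 32.005, 66.178]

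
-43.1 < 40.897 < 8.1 False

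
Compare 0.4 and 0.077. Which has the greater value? 0.4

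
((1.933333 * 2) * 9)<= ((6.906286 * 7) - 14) False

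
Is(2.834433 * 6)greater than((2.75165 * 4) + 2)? Yes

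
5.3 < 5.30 False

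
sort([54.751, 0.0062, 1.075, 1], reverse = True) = [54.751, 1.075, 1, 0.0062]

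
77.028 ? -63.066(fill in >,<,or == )>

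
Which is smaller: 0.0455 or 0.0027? 0.0027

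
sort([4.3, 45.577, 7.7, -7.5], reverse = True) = [45.577, 7.7, 4.3, -7.5]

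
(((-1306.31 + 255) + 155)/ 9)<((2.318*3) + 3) True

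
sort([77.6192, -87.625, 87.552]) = [-87.625, 77.6192, 87.552]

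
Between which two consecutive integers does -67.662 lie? -68 and -67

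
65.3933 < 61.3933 False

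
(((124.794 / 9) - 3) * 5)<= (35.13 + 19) False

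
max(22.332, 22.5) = 22.5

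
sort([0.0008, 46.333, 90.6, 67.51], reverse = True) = [90.6, 67.51, 46.333, 0.0008]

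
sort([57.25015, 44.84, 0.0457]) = [0.0457, 44.84, 57.25015]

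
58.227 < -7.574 False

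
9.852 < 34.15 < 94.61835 True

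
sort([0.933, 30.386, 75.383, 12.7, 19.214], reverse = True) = [75.383, 30.386, 19.214, 12.7, 0.933]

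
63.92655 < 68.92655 True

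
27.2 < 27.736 True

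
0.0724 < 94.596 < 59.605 False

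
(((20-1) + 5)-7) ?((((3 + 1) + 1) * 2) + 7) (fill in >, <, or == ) ==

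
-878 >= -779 False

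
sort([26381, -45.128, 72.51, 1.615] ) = [-45.128, 1.615, 72.51, 26381]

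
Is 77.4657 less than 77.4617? No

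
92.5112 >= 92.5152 False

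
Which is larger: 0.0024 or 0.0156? 0.0156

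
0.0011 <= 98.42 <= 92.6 False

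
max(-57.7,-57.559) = -57.559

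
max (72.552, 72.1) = 72.552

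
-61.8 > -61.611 False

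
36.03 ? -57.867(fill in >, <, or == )>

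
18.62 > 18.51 True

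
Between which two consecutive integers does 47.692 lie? 47 and 48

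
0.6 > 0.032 True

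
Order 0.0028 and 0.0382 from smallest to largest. 0.0028, 0.0382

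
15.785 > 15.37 True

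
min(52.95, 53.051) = 52.95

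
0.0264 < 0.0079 False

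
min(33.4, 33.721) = 33.4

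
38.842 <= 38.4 False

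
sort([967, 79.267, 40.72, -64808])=[-64808, 40.72, 79.267, 967]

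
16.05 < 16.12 True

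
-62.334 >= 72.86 False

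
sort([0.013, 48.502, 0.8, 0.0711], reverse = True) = [48.502, 0.8, 0.0711, 0.013]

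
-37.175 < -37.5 False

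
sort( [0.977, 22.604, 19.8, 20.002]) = [0.977, 19.8, 20.002, 22.604]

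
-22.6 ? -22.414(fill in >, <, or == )<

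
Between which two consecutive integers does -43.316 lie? -44 and -43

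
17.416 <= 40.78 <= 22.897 False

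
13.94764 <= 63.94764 True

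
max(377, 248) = 377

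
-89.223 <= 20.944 True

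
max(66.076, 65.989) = 66.076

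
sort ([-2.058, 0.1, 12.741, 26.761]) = [-2.058, 0.1, 12.741, 26.761]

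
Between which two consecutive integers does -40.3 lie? -41 and -40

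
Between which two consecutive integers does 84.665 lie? 84 and 85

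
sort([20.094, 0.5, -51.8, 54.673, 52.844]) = [-51.8, 0.5, 20.094, 52.844, 54.673]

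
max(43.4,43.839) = 43.839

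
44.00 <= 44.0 True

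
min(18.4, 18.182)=18.182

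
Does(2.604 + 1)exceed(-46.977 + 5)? Yes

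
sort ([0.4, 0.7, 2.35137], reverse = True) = [2.35137, 0.7, 0.4]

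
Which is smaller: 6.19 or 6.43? 6.19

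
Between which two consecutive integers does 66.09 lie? 66 and 67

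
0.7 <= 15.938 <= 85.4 True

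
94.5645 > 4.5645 True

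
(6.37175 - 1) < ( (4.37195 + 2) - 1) True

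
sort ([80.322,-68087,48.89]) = [-68087,48.89,80.322]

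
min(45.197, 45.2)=45.197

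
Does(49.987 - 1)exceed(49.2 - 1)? Yes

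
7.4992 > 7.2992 True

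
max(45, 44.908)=45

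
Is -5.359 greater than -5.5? Yes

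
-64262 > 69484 False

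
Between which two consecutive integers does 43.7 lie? 43 and 44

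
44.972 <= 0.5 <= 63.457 False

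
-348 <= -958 False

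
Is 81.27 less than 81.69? Yes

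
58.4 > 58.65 False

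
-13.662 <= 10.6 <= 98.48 True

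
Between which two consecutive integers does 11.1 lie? 11 and 12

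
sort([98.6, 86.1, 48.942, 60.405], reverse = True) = [98.6, 86.1, 60.405, 48.942]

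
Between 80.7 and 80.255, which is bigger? 80.7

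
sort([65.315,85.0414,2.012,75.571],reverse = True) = [85.0414,75.571,65.315,2.012]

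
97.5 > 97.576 False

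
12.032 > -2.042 True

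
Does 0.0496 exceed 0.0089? Yes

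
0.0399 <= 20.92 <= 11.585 False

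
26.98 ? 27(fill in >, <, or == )<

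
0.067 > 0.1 False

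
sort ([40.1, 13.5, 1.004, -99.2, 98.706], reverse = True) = [98.706, 40.1, 13.5, 1.004, -99.2]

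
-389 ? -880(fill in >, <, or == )>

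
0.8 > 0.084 True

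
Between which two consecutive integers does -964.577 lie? -965 and -964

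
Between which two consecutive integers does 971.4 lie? 971 and 972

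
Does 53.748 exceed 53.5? Yes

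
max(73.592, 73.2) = 73.592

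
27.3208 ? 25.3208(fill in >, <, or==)>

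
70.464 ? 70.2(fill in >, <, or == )>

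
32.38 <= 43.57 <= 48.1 True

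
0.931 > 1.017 False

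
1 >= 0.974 True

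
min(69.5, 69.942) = 69.5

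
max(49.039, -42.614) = 49.039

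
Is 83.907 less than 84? Yes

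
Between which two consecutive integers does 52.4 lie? 52 and 53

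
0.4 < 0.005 False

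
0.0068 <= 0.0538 True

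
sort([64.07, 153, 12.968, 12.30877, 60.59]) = [12.30877, 12.968, 60.59, 64.07, 153]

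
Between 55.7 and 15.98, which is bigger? 55.7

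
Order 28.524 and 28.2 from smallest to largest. 28.2, 28.524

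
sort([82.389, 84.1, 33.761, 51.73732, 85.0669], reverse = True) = [85.0669, 84.1, 82.389, 51.73732, 33.761]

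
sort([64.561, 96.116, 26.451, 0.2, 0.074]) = [0.074, 0.2, 26.451, 64.561, 96.116]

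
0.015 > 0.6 False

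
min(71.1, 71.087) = 71.087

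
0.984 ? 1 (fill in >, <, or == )<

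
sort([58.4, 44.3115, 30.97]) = [30.97, 44.3115, 58.4]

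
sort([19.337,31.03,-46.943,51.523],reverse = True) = [51.523,31.03,19.337,-46.943]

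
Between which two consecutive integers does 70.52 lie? 70 and 71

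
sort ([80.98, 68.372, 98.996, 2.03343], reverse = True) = [98.996, 80.98, 68.372, 2.03343]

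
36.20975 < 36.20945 False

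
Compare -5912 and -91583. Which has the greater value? -5912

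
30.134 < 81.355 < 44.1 False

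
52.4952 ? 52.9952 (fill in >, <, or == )<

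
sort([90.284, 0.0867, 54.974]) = [0.0867, 54.974, 90.284]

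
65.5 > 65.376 True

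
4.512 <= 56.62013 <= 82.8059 True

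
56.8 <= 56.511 False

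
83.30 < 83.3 False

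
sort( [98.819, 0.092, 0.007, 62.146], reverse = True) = [98.819, 62.146, 0.092, 0.007]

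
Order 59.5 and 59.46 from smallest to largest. 59.46, 59.5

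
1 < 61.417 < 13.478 False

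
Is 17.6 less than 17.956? Yes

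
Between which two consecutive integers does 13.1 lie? 13 and 14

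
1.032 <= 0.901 False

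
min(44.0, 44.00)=44.0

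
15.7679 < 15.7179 False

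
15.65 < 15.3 False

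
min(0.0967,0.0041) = 0.0041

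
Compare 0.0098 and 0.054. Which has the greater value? 0.054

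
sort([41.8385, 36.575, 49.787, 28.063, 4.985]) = [4.985, 28.063, 36.575, 41.8385, 49.787]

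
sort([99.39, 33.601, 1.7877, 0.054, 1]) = [0.054, 1, 1.7877, 33.601, 99.39]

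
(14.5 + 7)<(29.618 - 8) True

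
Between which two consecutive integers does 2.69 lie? 2 and 3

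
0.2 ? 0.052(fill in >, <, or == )>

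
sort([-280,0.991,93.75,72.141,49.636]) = [-280,0.991,49.636,72.141,93.75]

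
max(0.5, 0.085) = 0.5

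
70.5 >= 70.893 False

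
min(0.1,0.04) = 0.04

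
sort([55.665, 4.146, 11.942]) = [4.146, 11.942, 55.665]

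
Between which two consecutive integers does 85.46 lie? 85 and 86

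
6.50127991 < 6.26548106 False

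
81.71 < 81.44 False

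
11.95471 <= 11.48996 False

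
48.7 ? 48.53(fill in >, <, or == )>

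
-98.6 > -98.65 True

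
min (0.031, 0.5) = 0.031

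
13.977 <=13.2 False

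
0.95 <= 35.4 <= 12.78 False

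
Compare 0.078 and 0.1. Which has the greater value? 0.1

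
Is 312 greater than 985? No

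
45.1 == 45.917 False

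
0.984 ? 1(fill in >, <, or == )<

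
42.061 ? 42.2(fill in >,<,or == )<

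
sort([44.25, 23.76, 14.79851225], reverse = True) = [44.25, 23.76, 14.79851225]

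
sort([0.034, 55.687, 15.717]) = [0.034, 15.717, 55.687]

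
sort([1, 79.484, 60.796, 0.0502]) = [0.0502, 1, 60.796, 79.484]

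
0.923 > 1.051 False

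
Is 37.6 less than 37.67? Yes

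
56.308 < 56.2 False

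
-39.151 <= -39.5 False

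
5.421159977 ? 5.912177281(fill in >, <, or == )<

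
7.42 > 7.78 False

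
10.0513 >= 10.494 False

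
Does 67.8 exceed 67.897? No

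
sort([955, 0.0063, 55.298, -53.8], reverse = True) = [955, 55.298, 0.0063, -53.8]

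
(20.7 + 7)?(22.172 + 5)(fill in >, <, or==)>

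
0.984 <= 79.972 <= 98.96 True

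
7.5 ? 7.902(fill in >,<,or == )<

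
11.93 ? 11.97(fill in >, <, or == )<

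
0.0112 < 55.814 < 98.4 True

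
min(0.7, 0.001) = 0.001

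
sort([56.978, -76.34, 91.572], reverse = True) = [91.572, 56.978, -76.34]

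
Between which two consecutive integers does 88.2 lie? 88 and 89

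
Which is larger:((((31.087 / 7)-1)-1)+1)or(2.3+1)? ((((31.087 / 7)-1)-1)+1)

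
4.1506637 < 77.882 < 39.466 False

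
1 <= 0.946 False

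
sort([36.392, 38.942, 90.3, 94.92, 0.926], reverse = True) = [94.92, 90.3, 38.942, 36.392, 0.926]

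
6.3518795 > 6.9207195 False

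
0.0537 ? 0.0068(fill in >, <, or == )>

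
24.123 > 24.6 False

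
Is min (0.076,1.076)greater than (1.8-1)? No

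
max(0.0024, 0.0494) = 0.0494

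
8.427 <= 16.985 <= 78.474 True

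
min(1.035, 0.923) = 0.923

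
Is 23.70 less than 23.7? No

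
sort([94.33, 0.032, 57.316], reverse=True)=[94.33, 57.316, 0.032]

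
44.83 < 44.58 False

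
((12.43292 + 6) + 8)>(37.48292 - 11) False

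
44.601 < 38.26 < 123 False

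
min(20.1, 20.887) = 20.1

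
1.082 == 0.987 False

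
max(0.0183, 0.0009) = 0.0183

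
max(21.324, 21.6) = 21.6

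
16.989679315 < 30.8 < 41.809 True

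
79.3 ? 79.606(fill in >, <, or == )<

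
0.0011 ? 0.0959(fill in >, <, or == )<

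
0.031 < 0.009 False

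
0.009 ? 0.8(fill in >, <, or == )<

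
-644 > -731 True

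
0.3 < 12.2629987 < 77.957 True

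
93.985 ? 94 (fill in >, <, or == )<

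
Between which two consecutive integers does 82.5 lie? 82 and 83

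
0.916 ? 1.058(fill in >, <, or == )<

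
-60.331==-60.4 False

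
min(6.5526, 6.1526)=6.1526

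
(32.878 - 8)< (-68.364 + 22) False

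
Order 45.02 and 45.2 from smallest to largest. 45.02, 45.2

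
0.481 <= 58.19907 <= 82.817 True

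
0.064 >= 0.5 False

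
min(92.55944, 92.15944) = 92.15944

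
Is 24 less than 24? No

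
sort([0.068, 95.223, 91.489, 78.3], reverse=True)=[95.223, 91.489, 78.3, 0.068]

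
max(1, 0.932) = 1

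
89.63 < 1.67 False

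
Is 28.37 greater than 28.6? No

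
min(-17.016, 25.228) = -17.016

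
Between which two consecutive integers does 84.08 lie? 84 and 85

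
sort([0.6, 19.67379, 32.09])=[0.6, 19.67379, 32.09]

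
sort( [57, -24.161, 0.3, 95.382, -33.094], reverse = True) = [95.382, 57, 0.3, -24.161, -33.094]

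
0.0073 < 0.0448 True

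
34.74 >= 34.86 False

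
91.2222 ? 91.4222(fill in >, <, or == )<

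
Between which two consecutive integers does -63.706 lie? -64 and -63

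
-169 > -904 True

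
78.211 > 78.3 False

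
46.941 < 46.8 False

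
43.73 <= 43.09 False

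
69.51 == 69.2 False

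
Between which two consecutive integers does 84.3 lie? 84 and 85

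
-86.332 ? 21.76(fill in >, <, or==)<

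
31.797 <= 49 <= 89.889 True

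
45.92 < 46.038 True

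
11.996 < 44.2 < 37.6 False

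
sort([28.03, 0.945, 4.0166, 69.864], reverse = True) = [69.864, 28.03, 4.0166, 0.945]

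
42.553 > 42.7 False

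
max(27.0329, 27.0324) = 27.0329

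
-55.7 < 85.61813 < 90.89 True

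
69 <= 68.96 False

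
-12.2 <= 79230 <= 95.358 False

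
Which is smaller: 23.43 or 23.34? 23.34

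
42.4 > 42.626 False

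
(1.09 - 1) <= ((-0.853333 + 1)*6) True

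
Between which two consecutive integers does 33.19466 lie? 33 and 34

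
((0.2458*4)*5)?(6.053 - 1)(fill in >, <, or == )<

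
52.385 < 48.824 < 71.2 False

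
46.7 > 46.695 True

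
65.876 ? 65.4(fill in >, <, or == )>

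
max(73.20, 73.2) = 73.2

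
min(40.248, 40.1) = 40.1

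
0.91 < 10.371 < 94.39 True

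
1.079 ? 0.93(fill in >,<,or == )>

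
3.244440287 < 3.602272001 True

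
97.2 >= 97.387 False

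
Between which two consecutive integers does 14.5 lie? 14 and 15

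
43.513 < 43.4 False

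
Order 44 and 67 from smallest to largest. 44, 67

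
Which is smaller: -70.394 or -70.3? -70.394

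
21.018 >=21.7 False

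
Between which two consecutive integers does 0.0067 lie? 0 and 1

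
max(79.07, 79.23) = 79.23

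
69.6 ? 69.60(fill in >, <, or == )==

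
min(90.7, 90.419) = 90.419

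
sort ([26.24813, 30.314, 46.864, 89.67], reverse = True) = [89.67, 46.864, 30.314, 26.24813]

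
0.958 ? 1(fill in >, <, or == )<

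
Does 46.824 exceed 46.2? Yes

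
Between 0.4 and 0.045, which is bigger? 0.4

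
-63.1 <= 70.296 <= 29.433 False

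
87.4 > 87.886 False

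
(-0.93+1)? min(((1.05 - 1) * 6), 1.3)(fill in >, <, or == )<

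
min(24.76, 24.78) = 24.76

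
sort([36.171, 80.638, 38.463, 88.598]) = [36.171, 38.463, 80.638, 88.598]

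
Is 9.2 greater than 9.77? No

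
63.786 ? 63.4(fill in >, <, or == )>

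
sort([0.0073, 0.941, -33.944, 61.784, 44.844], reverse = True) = [61.784, 44.844, 0.941, 0.0073, -33.944]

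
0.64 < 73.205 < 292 True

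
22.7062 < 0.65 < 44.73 False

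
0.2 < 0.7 True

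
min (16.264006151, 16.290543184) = 16.264006151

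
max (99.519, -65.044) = 99.519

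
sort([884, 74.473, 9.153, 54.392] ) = [9.153, 54.392, 74.473, 884]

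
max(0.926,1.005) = 1.005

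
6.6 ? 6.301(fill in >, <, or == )>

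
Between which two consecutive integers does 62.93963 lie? 62 and 63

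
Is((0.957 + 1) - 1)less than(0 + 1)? Yes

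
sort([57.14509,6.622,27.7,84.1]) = [6.622,27.7,57.14509,84.1]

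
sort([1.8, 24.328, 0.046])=[0.046, 1.8, 24.328]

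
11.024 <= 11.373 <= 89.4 True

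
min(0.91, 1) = 0.91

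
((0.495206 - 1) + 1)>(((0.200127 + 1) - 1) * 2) True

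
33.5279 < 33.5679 True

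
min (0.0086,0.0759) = 0.0086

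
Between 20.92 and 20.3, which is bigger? 20.92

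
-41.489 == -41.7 False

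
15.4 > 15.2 True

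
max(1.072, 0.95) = 1.072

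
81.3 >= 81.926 False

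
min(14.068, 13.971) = 13.971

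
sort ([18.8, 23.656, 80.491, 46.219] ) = [18.8, 23.656, 46.219, 80.491]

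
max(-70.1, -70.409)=-70.1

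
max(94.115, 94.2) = 94.2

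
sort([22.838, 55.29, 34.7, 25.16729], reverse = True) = [55.29, 34.7, 25.16729, 22.838]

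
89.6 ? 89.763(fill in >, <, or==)<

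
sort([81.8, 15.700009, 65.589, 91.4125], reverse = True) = [91.4125, 81.8, 65.589, 15.700009]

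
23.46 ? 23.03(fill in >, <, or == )>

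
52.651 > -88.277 True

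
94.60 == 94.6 True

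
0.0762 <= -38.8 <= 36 False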